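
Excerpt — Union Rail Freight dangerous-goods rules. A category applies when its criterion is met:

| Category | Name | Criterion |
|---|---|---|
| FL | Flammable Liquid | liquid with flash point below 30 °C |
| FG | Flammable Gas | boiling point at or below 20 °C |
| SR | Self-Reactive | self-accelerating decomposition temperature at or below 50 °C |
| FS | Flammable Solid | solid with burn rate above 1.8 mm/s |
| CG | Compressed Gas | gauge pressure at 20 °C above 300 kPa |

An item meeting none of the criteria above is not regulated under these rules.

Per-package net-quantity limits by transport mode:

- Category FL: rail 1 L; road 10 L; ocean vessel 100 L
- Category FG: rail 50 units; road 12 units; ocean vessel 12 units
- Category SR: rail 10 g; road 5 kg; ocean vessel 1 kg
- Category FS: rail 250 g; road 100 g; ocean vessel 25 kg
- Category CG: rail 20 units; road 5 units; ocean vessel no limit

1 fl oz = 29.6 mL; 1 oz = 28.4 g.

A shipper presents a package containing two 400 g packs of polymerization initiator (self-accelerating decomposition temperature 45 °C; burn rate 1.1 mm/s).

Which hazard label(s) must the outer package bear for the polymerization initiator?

Category SR

Polymerization initiator: self-accelerating decomposition temperature 45 °C ≤ 50 °C → Category SR (Self-Reactive).
Only the Category SR label is required.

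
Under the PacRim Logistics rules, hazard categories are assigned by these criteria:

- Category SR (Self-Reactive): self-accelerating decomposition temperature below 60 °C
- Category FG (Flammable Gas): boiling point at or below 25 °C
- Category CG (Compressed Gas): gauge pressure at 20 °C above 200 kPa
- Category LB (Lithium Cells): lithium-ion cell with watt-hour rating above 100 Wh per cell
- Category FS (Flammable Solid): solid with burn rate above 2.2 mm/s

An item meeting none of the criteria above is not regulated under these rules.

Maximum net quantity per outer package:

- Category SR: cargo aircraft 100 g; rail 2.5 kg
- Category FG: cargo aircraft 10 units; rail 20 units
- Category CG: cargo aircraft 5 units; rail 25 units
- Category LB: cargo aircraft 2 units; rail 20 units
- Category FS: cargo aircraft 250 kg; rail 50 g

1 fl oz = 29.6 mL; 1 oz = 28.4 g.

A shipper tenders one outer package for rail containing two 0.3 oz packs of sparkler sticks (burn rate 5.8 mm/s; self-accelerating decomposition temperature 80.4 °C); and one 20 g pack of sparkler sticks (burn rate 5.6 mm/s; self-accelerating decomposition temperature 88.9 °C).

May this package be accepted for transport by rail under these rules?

Burn rate 5.8 mm/s meets the Category FS criterion (Flammable Solid), so the sparkler sticks are Category FS.
Sparkler sticks: burn rate 5.6 mm/s > 2.2 mm/s → Category FS (Flammable Solid).
Total Category FS: (two 0.3 oz packs = 17.04 g) + 20 g = 37.04 g.
37.04 g is within the rail limit of 50 g for Category FS.

Yes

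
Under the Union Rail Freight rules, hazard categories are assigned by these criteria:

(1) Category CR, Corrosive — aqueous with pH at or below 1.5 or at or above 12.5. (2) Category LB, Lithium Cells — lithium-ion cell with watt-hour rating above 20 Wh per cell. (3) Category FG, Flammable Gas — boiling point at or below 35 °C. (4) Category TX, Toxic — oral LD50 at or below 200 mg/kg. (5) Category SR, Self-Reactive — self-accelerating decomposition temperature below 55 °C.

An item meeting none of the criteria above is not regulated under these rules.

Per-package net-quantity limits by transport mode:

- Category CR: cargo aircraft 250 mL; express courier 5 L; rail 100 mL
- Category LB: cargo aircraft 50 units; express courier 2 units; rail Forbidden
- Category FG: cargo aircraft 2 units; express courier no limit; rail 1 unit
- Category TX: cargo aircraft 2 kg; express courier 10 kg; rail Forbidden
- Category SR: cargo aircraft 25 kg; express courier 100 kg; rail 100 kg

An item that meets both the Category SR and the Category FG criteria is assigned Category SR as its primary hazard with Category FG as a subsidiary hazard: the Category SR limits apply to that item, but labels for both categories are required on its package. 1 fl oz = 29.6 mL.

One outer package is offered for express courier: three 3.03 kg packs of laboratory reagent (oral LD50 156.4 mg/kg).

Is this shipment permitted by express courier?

The laboratory reagent has oral LD50 156.4 mg/kg, which is ≤ 200 mg/kg, so it is Category TX (Toxic).
Category TX quantity: three 3.03 kg packs = 9.09 kg.
9.09 kg is within the express courier limit of 10 kg for Category TX.

Yes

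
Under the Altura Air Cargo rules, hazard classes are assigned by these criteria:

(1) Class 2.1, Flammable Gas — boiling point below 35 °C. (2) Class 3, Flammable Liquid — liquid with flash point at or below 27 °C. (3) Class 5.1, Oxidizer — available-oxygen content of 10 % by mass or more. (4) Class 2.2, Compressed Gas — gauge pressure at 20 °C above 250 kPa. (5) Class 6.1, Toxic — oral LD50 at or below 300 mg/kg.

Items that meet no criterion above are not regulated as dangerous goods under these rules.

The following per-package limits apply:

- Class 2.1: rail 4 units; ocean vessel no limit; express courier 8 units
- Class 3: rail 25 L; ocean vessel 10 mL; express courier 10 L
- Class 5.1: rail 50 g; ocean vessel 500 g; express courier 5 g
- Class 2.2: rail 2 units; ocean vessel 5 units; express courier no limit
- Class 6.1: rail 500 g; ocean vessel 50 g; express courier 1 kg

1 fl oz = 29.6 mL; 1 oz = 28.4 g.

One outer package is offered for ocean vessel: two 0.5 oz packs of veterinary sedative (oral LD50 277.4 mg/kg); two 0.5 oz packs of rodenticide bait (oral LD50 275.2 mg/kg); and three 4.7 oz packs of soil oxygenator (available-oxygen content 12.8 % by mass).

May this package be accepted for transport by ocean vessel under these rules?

Veterinary sedative: oral LD50 277.4 mg/kg ≤ 300 mg/kg → Class 6.1 (Toxic).
The rodenticide bait has oral LD50 275.2 mg/kg, which is ≤ 300 mg/kg, so it is Class 6.1 (Toxic).
Available-oxygen content 12.8 % by mass meets the Class 5.1 criterion (Oxidizer), so the soil oxygenator is Class 5.1.
Class 6.1 net quantity: (two 0.5 oz packs = 28.4 g) + (two 0.5 oz packs = 28.4 g) = 56.8 g.
That exceeds the Class 6.1 ocean vessel limit of 50 g.
Class 5.1 quantity: three 4.7 oz packs = 400.44 g.
That is within the Class 5.1 ocean vessel limit of 500 g.

No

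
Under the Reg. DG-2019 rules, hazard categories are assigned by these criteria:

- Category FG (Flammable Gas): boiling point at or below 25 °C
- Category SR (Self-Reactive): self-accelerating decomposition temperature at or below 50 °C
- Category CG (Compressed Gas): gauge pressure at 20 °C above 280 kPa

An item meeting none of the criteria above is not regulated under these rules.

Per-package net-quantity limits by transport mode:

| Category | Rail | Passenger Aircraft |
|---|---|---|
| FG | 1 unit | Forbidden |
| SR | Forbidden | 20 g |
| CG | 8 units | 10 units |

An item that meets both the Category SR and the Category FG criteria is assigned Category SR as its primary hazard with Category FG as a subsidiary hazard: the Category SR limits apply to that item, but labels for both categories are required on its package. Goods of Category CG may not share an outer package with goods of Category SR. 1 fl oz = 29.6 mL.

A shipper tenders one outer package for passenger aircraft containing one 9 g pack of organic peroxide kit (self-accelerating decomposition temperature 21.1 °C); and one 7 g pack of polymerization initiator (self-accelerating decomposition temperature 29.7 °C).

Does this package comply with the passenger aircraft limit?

Yes

With self-accelerating decomposition temperature 21.1 °C (≤ 50 °C), the organic peroxide kit falls in Category SR.
Self-accelerating decomposition temperature 29.7 °C meets the Category SR criterion (Self-Reactive), so the polymerization initiator is Category SR.
Category SR net quantity: 9 g + 7 g = 16 g.
That is within the Category SR passenger aircraft limit of 20 g.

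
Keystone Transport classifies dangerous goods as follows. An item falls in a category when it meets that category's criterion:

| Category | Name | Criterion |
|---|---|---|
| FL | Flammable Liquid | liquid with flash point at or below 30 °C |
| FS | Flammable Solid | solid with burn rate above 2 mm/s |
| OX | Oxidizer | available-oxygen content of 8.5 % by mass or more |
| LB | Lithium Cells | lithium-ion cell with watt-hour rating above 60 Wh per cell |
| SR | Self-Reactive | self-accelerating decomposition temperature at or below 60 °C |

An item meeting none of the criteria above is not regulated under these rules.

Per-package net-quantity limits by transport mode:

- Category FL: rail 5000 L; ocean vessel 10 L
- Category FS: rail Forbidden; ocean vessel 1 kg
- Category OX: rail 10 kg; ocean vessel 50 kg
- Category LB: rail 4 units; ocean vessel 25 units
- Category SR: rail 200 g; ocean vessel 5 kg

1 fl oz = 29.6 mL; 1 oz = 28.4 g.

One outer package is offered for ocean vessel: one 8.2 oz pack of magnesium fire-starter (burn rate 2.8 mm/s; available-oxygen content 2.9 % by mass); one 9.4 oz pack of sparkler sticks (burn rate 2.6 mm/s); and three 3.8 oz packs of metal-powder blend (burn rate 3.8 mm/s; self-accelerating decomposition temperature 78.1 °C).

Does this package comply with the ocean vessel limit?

Yes

The magnesium fire-starter has burn rate 2.8 mm/s, which is > 2 mm/s, so it is Category FS (Flammable Solid).
The sparkler sticks have burn rate 2.6 mm/s, which is > 2 mm/s, so they are Category FS (Flammable Solid).
Burn rate 3.8 mm/s meets the Category FS criterion (Flammable Solid), so the metal-powder blend is Category FS.
Category FS net quantity: (one 8.2 oz pack = 232.88 g) + (one 9.4 oz pack = 266.96 g) + (three 3.8 oz packs = 323.76 g) = 823.6 g.
823.6 g is within the ocean vessel limit of 1 kg for Category FS.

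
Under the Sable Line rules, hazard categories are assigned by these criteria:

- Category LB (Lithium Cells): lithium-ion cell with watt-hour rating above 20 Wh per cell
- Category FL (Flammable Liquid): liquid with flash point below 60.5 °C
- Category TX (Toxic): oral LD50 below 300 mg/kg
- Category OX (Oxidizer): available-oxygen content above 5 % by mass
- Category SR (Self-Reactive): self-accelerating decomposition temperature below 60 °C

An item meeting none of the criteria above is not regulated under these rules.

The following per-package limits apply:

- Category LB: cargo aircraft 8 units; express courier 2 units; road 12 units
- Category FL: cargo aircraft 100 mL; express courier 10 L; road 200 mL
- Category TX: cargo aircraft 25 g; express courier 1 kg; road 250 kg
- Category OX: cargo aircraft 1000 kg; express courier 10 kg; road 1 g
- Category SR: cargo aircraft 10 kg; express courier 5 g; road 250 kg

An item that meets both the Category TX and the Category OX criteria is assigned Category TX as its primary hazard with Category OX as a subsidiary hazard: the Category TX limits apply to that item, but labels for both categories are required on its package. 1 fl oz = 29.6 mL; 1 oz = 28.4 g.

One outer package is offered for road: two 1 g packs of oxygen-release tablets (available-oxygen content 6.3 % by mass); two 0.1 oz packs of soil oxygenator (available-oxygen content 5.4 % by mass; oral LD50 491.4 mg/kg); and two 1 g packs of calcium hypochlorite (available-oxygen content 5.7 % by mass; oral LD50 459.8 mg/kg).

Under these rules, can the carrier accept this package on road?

No

The oxygen-release tablets have available-oxygen content 6.3 % by mass, which is > 5 % by mass, so they are Category OX (Oxidizer).
The soil oxygenator has available-oxygen content 5.4 % by mass, which is > 5 % by mass, so it is Category OX (Oxidizer).
Available-oxygen content 5.7 % by mass meets the Category OX criterion (Oxidizer), so the calcium hypochlorite is Category OX.
Total Category OX: (two 1 g packs = 2 g) + (two 0.1 oz packs = 5.68 g) + (two 1 g packs = 2 g) = 9.68 g.
9.68 g exceeds the road limit of 1 g for Category OX.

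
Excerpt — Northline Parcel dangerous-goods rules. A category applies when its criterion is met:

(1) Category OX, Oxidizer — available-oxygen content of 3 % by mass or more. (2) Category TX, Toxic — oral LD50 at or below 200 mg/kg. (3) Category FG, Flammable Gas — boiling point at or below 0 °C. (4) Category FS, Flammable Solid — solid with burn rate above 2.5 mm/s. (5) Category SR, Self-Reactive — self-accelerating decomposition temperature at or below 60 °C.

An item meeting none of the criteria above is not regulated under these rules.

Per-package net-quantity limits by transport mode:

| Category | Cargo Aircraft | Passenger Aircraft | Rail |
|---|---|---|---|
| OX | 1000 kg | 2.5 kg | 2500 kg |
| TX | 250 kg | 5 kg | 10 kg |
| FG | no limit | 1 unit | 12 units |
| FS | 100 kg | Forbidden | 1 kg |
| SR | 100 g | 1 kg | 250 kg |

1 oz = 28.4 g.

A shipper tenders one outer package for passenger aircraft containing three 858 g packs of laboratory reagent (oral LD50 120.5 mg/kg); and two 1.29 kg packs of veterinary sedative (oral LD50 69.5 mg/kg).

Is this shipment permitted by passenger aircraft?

No

Laboratory reagent: oral LD50 120.5 mg/kg ≤ 200 mg/kg → Category TX (Toxic).
Oral LD50 69.5 mg/kg meets the Category TX criterion (Toxic), so the veterinary sedative is Category TX.
Total Category TX: (three 858 g packs = 2.574 kg) + (two 1.29 kg packs = 2.58 kg) = 5.154 kg.
That exceeds the Category TX passenger aircraft limit of 5 kg.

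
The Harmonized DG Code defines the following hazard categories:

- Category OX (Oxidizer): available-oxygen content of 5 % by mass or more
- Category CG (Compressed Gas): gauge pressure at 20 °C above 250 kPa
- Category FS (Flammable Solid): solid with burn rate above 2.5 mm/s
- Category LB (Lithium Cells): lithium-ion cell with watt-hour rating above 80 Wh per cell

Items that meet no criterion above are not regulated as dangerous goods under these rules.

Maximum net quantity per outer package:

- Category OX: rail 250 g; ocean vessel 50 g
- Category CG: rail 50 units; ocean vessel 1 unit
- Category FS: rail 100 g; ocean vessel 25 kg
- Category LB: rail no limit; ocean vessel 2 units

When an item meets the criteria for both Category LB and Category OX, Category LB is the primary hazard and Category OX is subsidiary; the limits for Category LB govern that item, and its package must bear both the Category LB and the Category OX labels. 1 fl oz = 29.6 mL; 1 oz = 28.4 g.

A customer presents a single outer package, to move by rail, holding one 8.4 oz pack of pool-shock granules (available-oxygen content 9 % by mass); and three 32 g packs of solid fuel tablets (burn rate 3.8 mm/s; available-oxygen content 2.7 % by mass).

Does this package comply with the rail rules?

With available-oxygen content 9 % by mass (≥ 5 % by mass), the pool-shock granules fall in Category OX.
The solid fuel tablets have burn rate 3.8 mm/s, which is > 2.5 mm/s, so they are Category FS (Flammable Solid).
Category OX quantity: one 8.4 oz pack = 238.56 g.
238.56 g ≤ 250 g (rail limit, Category OX) — within limit.
Category FS quantity: three 32 g packs = 96 g.
96 g ≤ 100 g (rail limit, Category FS) — within limit.
Every hazard category is within its rail limit and no segregation rule is violated.

Yes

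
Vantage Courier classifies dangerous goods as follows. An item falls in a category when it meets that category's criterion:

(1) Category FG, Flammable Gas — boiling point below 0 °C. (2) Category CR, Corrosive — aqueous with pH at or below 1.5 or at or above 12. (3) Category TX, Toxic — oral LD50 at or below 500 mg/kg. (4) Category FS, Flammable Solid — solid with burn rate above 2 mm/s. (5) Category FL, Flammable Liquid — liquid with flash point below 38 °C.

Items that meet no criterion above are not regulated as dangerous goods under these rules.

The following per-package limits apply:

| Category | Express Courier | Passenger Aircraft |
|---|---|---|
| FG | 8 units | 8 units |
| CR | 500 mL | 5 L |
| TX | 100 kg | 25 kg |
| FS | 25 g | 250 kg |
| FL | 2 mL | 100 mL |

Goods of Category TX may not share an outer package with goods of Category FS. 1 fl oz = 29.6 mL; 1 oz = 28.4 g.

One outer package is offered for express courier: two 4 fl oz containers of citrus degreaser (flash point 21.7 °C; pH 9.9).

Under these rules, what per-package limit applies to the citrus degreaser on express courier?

With flash point 21.7 °C (< 38 °C), the citrus degreaser falls in Category FL.
The express courier limit for Category FL is 2 mL.

2 mL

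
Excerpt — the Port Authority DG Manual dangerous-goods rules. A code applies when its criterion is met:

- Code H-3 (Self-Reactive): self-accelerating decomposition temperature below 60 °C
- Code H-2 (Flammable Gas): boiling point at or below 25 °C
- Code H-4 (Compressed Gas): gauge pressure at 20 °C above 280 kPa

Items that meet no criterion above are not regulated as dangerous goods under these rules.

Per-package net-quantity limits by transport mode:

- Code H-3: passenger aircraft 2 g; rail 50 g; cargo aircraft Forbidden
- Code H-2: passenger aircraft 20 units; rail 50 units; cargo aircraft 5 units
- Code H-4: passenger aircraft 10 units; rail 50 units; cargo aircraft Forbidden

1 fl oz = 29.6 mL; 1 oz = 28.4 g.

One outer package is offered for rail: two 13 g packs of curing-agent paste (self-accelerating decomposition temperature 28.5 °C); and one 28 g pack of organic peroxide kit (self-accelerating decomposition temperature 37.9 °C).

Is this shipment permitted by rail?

No

Self-accelerating decomposition temperature 28.5 °C meets the Code H-3 criterion (Self-Reactive), so the curing-agent paste is Code H-3.
With self-accelerating decomposition temperature 37.9 °C (< 60 °C), the organic peroxide kit falls in Code H-3.
Total Code H-3: (two 13 g packs = 26 g) + 28 g = 54 g.
54 g exceeds the rail limit of 50 g for Code H-3.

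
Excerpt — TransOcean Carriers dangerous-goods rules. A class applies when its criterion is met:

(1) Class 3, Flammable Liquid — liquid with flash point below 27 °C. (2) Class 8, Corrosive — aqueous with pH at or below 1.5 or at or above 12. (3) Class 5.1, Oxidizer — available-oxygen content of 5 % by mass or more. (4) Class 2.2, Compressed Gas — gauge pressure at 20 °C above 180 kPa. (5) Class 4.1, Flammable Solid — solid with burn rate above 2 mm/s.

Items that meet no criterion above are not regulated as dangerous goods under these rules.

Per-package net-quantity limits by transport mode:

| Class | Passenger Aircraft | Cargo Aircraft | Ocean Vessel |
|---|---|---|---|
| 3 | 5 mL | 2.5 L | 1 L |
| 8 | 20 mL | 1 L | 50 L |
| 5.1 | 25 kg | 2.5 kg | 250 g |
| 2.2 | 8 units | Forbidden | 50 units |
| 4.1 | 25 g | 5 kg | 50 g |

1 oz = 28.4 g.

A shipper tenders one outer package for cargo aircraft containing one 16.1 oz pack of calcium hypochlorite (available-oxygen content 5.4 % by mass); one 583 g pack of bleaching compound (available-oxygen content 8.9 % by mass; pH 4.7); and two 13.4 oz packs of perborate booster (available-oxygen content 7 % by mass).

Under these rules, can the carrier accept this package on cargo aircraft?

The calcium hypochlorite has available-oxygen content 5.4 % by mass, which is ≥ 5 % by mass, so it is Class 5.1 (Oxidizer).
With available-oxygen content 8.9 % by mass (≥ 5 % by mass), the bleaching compound falls in Class 5.1.
Perborate booster: available-oxygen content 7 % by mass ≥ 5 % by mass → Class 5.1 (Oxidizer).
Class 5.1 net quantity: (one 16.1 oz pack = 457.24 g) + 583 g + (two 13.4 oz packs = 761.12 g) = 1801.36 g.
1801.36 g ≤ 2.5 kg (cargo aircraft limit, Class 5.1) — within limit.

Yes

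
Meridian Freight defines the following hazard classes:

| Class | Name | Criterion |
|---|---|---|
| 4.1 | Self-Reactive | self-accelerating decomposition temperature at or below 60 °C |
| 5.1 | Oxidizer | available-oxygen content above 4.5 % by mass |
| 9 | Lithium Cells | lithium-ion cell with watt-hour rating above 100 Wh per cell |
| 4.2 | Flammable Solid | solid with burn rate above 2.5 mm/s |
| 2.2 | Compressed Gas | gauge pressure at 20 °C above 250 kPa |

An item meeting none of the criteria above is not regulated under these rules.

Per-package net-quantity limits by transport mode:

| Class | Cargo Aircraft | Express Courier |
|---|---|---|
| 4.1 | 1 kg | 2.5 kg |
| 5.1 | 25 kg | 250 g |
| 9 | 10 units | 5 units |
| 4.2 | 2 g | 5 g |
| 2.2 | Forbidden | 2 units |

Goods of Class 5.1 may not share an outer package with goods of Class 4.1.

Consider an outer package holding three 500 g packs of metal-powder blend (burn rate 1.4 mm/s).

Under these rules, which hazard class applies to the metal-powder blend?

Not regulated

burn rate 1.4 mm/s is not above 2.5 mm/s, so Class 4.2 does not apply.
No criterion is met, so the item is not regulated.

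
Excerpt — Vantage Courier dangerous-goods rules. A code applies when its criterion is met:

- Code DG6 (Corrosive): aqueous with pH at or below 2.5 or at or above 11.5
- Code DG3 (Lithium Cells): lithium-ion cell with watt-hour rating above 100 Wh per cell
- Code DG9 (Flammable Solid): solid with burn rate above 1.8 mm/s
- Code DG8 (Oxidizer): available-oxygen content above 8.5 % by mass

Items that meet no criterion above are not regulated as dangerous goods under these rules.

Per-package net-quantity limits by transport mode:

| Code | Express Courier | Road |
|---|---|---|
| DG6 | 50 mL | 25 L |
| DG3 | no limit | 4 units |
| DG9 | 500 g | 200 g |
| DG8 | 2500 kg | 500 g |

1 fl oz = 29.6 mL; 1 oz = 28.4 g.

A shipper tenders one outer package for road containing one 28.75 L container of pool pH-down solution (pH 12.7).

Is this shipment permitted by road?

pH 12.7 meets the Code DG6 criterion (Corrosive), so the pool pH-down solution is Code DG6.
Code DG6 quantity: 28.75 L.
28.75 L > 25 L (road limit, Code DG6) — over the limit.

No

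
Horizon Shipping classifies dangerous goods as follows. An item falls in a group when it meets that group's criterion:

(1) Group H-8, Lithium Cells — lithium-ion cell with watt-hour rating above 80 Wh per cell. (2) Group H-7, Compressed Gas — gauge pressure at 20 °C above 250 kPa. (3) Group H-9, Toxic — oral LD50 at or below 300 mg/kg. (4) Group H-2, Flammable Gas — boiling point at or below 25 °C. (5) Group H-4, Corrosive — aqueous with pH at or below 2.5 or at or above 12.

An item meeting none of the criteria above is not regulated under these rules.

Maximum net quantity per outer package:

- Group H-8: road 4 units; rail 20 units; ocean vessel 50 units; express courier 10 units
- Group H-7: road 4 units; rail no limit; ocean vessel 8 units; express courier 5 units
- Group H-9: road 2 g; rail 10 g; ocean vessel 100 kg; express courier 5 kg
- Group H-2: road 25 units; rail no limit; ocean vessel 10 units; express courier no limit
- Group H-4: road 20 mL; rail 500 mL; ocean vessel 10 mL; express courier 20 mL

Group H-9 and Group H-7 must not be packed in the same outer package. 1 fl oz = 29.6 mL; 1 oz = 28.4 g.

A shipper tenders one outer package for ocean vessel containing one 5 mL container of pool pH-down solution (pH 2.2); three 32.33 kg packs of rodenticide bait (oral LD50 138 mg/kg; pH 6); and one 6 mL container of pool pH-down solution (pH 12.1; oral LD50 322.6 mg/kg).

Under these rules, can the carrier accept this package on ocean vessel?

No

With pH 2.2 (≤ 2.5), the pool pH-down solution falls in Group H-4.
Oral LD50 138 mg/kg meets the Group H-9 criterion (Toxic), so the rodenticide bait is Group H-9.
With pH 12.1 (≥ 12), the pool pH-down solution falls in Group H-4.
Total Group H-4: 5 mL + 6 mL = 11 mL.
11 mL > 10 mL (ocean vessel limit, Group H-4) — over the limit.
Group H-9 quantity: three 32.33 kg packs = 96.99 kg.
96.99 kg ≤ 100 kg (ocean vessel limit, Group H-9) — within limit.
The segregation rule (Group H-9 with Group H-7) does not apply to Group H-4 with Group H-9.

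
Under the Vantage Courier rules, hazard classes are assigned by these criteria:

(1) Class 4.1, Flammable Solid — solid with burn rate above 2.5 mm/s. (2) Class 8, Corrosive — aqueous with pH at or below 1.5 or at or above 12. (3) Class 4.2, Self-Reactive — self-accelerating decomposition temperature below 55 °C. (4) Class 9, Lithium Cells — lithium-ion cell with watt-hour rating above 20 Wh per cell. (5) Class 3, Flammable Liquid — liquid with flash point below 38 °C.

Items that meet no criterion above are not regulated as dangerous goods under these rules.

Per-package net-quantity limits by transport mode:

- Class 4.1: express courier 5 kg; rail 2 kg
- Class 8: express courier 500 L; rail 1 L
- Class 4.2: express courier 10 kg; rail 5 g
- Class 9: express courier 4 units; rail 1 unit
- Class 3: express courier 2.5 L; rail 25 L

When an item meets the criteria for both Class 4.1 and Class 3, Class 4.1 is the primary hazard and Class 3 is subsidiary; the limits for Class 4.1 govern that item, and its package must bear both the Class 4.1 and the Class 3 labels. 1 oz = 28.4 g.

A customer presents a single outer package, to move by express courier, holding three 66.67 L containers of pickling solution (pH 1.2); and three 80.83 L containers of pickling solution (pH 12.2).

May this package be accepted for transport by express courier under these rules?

Yes

The pickling solution has pH 1.2, which is ≤ 1.5, so it is Class 8 (Corrosive).
pH 12.2 meets the Class 8 criterion (Corrosive), so the pickling solution is Class 8.
Class 8 net quantity: (three 66.67 L containers = 200.01 L) + (three 80.83 L containers = 242.49 L) = 442.5 L.
442.5 L is within the express courier limit of 500 L for Class 8.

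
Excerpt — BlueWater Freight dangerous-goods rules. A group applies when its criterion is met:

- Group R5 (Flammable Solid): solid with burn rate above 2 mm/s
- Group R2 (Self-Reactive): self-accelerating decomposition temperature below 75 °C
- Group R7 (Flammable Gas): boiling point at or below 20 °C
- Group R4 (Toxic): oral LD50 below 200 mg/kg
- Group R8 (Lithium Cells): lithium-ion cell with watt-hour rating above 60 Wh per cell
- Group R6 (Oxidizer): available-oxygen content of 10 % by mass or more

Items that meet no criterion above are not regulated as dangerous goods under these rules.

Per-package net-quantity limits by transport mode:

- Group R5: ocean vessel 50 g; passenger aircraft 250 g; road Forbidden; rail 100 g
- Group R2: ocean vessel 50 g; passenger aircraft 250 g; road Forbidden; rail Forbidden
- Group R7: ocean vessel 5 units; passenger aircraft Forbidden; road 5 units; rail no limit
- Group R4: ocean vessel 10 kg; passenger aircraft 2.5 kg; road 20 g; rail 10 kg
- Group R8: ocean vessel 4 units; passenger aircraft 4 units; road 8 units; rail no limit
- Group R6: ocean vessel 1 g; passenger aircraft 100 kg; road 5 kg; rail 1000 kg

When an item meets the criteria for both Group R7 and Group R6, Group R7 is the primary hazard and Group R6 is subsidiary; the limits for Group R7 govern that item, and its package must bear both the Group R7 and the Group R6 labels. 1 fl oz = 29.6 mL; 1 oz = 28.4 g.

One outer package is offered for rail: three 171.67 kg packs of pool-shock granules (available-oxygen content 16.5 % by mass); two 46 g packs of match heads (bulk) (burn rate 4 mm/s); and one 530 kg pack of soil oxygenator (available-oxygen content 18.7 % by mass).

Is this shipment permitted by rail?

No

Available-oxygen content 16.5 % by mass meets the Group R6 criterion (Oxidizer), so the pool-shock granules are Group R6.
The match heads (bulk) have burn rate 4 mm/s, which is > 2 mm/s, so they are Group R5 (Flammable Solid).
Soil oxygenator: available-oxygen content 18.7 % by mass ≥ 10 % by mass → Group R6 (Oxidizer).
Total Group R6: (three 171.67 kg packs = 515.01 kg) + 530 kg = 1045.01 kg.
That exceeds the Group R6 rail limit of 1000 kg.
Group R5 quantity: two 46 g packs = 92 g.
92 g ≤ 100 g (rail limit, Group R5) — within limit.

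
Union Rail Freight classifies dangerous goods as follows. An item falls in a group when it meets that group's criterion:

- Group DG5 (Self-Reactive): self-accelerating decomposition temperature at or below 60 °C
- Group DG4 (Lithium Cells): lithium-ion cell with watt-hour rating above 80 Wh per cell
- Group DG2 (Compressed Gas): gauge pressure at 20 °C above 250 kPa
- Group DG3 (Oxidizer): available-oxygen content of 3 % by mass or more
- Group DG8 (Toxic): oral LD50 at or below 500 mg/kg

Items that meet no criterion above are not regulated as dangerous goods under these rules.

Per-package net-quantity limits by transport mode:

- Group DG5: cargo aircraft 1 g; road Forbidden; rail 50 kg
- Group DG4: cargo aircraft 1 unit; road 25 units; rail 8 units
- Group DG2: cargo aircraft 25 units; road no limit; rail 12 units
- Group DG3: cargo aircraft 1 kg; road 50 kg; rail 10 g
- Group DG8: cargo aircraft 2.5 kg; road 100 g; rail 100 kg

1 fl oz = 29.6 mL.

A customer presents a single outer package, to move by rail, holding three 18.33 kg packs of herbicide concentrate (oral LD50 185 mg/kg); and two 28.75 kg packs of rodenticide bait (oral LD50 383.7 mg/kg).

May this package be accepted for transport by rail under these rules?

Herbicide concentrate: oral LD50 185 mg/kg ≤ 500 mg/kg → Group DG8 (Toxic).
Rodenticide bait: oral LD50 383.7 mg/kg ≤ 500 mg/kg → Group DG8 (Toxic).
Total Group DG8: (three 18.33 kg packs = 54.99 kg) + (two 28.75 kg packs = 57.5 kg) = 112.49 kg.
That exceeds the Group DG8 rail limit of 100 kg.

No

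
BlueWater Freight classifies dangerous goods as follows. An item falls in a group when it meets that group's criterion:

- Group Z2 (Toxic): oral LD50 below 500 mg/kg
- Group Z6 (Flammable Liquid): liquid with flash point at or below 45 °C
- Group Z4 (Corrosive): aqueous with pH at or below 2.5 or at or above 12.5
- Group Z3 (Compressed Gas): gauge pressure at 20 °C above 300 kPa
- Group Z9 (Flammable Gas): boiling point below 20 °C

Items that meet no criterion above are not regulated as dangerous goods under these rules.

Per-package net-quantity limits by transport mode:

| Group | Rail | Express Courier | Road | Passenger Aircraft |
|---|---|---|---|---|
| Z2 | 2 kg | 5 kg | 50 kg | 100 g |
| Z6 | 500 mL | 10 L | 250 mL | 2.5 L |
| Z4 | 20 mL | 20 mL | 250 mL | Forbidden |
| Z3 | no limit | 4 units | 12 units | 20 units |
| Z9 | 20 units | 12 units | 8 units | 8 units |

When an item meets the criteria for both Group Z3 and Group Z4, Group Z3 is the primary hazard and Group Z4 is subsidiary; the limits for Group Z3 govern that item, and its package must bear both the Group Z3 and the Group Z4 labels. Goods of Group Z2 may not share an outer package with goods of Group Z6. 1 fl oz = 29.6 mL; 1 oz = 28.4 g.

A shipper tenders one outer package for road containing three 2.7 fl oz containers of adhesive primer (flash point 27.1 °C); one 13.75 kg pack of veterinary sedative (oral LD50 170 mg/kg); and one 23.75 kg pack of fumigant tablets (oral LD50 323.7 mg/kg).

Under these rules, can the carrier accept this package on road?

The adhesive primer has flash point 27.1 °C, which is ≤ 45 °C, so it is Group Z6 (Flammable Liquid).
Oral LD50 170 mg/kg meets the Group Z2 criterion (Toxic), so the veterinary sedative is Group Z2.
Oral LD50 323.7 mg/kg meets the Group Z2 criterion (Toxic), so the fumigant tablets are Group Z2.
Total Group Z2: 13.75 kg + 23.75 kg = 37.5 kg.
37.5 kg ≤ 50 kg (road limit, Group Z2) — within limit.
Group Z6 quantity: three 2.7 fl oz containers = 239.76 mL.
239.76 mL ≤ 250 mL (road limit, Group Z6) — within limit.
Group Z2 and Group Z6 may not share an outer package.

No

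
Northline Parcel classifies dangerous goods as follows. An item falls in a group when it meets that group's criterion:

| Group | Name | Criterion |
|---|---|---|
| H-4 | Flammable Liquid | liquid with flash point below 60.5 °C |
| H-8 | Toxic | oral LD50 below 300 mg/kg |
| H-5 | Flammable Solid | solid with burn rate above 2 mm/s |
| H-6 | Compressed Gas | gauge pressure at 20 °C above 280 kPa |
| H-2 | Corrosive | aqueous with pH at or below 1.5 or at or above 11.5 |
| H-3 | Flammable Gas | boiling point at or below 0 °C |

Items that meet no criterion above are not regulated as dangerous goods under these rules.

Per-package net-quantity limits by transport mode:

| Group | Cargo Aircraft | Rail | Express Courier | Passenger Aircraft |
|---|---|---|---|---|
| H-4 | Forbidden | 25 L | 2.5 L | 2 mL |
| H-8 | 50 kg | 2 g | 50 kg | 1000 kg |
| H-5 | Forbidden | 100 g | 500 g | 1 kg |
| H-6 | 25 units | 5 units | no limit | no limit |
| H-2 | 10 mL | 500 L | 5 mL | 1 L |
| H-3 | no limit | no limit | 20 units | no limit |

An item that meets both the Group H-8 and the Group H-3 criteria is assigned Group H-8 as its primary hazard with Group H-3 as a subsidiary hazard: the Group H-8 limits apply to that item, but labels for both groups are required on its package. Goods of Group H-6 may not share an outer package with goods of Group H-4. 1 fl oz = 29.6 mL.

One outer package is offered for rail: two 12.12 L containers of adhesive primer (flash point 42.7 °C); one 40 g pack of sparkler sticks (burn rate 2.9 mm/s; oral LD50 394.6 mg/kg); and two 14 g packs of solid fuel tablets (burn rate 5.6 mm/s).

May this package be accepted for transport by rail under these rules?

Flash point 42.7 °C meets the Group H-4 criterion (Flammable Liquid), so the adhesive primer is Group H-4.
The sparkler sticks have burn rate 2.9 mm/s, which is > 2 mm/s, so they are Group H-5 (Flammable Solid).
The solid fuel tablets have burn rate 5.6 mm/s, which is > 2 mm/s, so they are Group H-5 (Flammable Solid).
Group H-5 net quantity: 40 g + (two 14 g packs = 28 g) = 68 g.
68 g ≤ 100 g (rail limit, Group H-5) — within limit.
Group H-4 quantity: two 12.12 L containers = 24.24 L.
24.24 L ≤ 25 L (rail limit, Group H-4) — within limit.
The segregation rule (Group H-6 with Group H-4) does not apply to Group H-5 with Group H-4.
Every hazard group is within its rail limit and no segregation rule is violated.

Yes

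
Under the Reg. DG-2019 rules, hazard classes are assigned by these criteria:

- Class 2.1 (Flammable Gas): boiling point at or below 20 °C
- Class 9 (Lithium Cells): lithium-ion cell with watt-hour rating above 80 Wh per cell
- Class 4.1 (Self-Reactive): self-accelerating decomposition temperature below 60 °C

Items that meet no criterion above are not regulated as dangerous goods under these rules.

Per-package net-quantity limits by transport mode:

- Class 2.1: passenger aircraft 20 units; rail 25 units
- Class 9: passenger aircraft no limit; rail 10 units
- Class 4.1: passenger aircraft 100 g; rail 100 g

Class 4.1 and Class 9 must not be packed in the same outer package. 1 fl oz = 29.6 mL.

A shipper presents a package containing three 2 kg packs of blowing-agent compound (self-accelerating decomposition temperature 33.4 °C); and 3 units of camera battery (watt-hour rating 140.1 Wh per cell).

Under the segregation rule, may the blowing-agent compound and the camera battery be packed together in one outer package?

No

Blowing-agent compound: self-accelerating decomposition temperature 33.4 °C < 60 °C → Class 4.1 (Self-Reactive).
Camera battery: watt-hour rating 140.1 Wh per cell > 80 Wh per cell → Class 9 (Lithium Cells).
Class 4.1 and Class 9 may not share an outer package.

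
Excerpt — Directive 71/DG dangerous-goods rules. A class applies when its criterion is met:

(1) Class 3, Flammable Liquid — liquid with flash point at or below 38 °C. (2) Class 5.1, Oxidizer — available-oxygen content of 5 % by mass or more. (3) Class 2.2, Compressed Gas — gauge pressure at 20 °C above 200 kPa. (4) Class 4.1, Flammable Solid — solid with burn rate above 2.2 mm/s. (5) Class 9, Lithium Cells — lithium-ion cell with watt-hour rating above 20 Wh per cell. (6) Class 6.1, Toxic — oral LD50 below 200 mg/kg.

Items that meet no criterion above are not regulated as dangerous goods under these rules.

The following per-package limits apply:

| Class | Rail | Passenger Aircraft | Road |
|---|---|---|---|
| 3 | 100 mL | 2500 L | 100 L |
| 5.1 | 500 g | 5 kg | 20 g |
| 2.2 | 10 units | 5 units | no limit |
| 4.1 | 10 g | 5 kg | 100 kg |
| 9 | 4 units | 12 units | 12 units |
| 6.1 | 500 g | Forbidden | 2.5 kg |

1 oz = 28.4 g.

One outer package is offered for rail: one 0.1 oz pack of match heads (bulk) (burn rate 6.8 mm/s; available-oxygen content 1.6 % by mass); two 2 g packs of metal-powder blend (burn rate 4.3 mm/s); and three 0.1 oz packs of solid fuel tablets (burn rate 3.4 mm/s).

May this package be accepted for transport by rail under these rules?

With burn rate 6.8 mm/s (> 2.2 mm/s), the match heads (bulk) fall in Class 4.1.
With burn rate 4.3 mm/s (> 2.2 mm/s), the metal-powder blend falls in Class 4.1.
Solid fuel tablets: burn rate 3.4 mm/s > 2.2 mm/s → Class 4.1 (Flammable Solid).
Total Class 4.1: (one 0.1 oz pack = 2.84 g) + (two 2 g packs = 4 g) + (three 0.1 oz packs = 8.52 g) = 15.36 g.
15.36 g > 10 g (rail limit, Class 4.1) — over the limit.

No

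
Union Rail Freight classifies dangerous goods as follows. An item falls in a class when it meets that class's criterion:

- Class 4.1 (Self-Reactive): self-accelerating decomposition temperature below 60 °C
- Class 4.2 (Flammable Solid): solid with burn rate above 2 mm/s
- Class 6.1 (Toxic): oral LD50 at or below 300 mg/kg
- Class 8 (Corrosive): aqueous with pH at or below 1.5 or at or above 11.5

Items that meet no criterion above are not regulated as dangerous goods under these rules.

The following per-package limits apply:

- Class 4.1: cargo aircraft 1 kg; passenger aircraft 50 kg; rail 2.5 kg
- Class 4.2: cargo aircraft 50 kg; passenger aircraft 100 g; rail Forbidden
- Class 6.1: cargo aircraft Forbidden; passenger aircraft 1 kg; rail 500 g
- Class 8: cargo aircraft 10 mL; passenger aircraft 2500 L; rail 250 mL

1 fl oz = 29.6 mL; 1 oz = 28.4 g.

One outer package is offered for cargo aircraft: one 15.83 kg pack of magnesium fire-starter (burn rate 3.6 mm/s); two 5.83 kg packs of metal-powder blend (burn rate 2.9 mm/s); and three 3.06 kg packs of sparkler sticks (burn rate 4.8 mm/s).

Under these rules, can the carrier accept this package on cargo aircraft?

Burn rate 3.6 mm/s meets the Class 4.2 criterion (Flammable Solid), so the magnesium fire-starter is Class 4.2.
The metal-powder blend has burn rate 2.9 mm/s, which is > 2 mm/s, so it is Class 4.2 (Flammable Solid).
Sparkler sticks: burn rate 4.8 mm/s > 2 mm/s → Class 4.2 (Flammable Solid).
Total Class 4.2: 15.83 kg + (two 5.83 kg packs = 11.66 kg) + (three 3.06 kg packs = 9.18 kg) = 36.67 kg.
36.67 kg is within the cargo aircraft limit of 50 kg for Class 4.2.

Yes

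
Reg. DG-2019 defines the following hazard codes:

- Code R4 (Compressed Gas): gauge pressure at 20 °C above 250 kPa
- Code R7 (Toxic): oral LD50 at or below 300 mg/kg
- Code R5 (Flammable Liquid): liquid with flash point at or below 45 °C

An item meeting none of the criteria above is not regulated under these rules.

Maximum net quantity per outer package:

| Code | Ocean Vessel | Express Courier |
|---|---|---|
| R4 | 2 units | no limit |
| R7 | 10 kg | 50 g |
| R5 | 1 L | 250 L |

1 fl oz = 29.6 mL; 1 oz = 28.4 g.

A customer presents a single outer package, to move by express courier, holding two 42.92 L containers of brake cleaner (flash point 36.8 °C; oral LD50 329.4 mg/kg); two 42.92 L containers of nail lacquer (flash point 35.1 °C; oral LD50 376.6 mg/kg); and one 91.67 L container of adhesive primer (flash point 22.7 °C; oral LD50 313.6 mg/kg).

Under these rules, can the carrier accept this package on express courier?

Flash point 36.8 °C meets the Code R5 criterion (Flammable Liquid), so the brake cleaner is Code R5.
Nail lacquer: flash point 35.1 °C ≤ 45 °C → Code R5 (Flammable Liquid).
The adhesive primer has flash point 22.7 °C, which is ≤ 45 °C, so it is Code R5 (Flammable Liquid).
Total Code R5: (two 42.92 L containers = 85.84 L) + (two 42.92 L containers = 85.84 L) + 91.67 L = 263.35 L.
263.35 L > 250 L (express courier limit, Code R5) — over the limit.

No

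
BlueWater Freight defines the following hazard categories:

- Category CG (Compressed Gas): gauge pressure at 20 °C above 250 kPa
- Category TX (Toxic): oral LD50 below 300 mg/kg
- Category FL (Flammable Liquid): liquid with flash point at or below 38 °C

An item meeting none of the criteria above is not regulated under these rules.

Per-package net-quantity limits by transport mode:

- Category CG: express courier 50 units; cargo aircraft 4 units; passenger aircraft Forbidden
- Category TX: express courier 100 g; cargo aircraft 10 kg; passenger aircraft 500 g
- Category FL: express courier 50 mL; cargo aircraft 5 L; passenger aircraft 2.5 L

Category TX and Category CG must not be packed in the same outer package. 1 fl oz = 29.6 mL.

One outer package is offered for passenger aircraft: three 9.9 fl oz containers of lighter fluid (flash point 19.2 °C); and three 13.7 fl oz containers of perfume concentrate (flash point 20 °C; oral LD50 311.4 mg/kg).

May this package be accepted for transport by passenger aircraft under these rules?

Flash point 19.2 °C meets the Category FL criterion (Flammable Liquid), so the lighter fluid is Category FL.
Flash point 20 °C meets the Category FL criterion (Flammable Liquid), so the perfume concentrate is Category FL.
Total Category FL: (three 9.9 fl oz containers = 879.12 mL) + (three 13.7 fl oz containers = 1216.56 mL) = 2095.68 mL.
That is within the Category FL passenger aircraft limit of 2.5 L.

Yes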